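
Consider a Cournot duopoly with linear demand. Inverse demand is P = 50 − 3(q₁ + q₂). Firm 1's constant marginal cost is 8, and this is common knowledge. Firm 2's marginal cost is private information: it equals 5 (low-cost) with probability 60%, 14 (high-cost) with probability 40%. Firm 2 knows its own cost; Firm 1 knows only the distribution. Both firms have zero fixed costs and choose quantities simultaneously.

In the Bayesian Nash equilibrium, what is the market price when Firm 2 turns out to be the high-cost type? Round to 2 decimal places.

Firm 2 with cost c maximizes (50 − 3(q₁+q₂) − c)·q₂, giving q₂(c) = (50 − c − 3q₁)/6.
E[c₂] = 0.6·5 + 0.4·14 = 8.6
Firm 1's FOC against E[q₂] yields q₁ = (50 − 2·8 + E[c₂])/9 = (50 − 16 + 8.6)/9 = 4.73333.
q₂(high-cost) = 3.63333, so P = 50 − 3·(4.73333 + 3.63333) = 24.9.

24.90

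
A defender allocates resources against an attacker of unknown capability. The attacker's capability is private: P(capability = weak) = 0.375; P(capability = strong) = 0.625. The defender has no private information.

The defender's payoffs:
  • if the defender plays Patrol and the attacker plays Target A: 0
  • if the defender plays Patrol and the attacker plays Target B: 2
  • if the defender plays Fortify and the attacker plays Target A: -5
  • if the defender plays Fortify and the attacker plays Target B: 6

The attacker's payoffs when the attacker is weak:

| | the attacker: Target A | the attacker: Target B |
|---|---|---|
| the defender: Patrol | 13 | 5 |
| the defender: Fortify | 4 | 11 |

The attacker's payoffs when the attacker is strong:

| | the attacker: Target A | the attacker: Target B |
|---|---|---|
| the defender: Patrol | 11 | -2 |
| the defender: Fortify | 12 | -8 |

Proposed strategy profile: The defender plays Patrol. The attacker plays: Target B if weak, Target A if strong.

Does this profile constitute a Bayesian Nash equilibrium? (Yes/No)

No

The defender plays Patrol: E[Patrol] = 0.375·(2) + 0.625·(0) = 0.75; E[Fortify] = -0.875. Best-responding. ✓
The attacker (capability weak), facing Patrol: Target A gives 13, Target B gives 5. Proposed Target B is not best — profitable deviation exists. ✗
The attacker (capability strong), facing Patrol: Target A gives 11, Target B gives -2. Proposed Target A is best. ✓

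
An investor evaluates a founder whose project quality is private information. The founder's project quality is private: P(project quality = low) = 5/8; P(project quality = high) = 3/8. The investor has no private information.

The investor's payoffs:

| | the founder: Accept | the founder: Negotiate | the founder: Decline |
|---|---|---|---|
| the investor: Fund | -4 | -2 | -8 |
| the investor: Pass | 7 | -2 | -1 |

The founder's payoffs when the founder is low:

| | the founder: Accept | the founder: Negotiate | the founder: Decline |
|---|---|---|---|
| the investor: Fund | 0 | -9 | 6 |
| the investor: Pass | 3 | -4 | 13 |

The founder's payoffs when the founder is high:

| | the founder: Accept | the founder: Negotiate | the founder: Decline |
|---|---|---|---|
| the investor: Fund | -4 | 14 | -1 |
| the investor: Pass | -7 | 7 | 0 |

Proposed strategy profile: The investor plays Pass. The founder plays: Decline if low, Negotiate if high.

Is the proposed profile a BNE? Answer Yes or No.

A profile is a BNE iff every type of every player is best-responding given beliefs about the other side.
The investor plays Pass: E[Pass] = 5/8·(-1) + 3/8·(-2) = -11/8; E[Fund] = -23/4. Best-responding. ✓
The founder (project quality low), facing Pass: Accept gives 3, Negotiate gives -4, Decline gives 13. Proposed Decline is best. ✓
The founder (project quality high), facing Pass: Accept gives -7, Negotiate gives 7, Decline gives 0. Proposed Negotiate is best. ✓

Yes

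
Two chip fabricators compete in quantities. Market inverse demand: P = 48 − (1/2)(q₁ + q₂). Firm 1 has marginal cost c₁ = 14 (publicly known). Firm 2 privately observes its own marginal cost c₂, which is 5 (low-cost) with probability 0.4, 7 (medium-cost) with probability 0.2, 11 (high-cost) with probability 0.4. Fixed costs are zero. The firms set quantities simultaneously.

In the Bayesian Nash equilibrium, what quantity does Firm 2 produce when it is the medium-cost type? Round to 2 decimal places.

31.73

Firm 2 with cost c maximizes (48 − (1/2)(q₁+q₂) − c)·q₂, giving q₂(c) = (48 − c − (1/2)q₁).
E[c₂] = 0.4·5 + 0.2·7 + 0.4·11 = 7.8
Firm 1's FOC against E[q₂] yields q₁ = (48 − 2·14 + E[c₂])/(3/2) = (48 − 28 + 7.8)/(3/2) = 18.5333.
q₂(medium-cost) = (48 − 7 − (1/2)·18.5333) = 31.7333.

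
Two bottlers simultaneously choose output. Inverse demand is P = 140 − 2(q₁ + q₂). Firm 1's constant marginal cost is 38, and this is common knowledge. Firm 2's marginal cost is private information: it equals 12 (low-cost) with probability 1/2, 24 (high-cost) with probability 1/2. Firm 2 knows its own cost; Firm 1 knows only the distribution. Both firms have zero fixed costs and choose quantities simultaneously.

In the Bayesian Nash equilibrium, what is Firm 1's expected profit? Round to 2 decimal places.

Type-c best response for Firm 2: q₂(c) = (140 − c)/4 − q₁/2.
Firm 1 maximizes expected profit; its first-order condition is 140 − 4q₁ − 2E[q₂] − 38 = 0.
Substituting E[q₂] and solving: E[c₂] = 18, so q₁ = (140 − 2·38 + 18)/6 = 13.6667.
E[P] = 140 − 2·(q₁ + E[q₂]) = 65.3333; Firm 1's expected profit = (E[P] − 38)·q₁ = (65.3333 − 38)·13.6667 = 373.556.

373.56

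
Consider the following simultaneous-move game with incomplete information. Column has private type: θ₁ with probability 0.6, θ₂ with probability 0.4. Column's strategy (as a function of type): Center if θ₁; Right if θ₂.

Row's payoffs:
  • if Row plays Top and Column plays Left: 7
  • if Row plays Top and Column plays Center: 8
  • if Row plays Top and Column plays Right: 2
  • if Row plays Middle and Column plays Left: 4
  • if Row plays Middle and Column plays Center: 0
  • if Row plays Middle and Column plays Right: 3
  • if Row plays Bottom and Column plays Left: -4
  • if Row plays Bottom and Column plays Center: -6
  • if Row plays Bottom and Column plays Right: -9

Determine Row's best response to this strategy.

E[Top] = 0.6·(8) + 0.4·(2) = 5.6
E[Middle] = 0.6·(0) + 0.4·(3) = 1.2
E[Bottom] = 0.6·(-6) + 0.4·(-9) = -7.2
Best response: Top (5.6 is the largest).

Top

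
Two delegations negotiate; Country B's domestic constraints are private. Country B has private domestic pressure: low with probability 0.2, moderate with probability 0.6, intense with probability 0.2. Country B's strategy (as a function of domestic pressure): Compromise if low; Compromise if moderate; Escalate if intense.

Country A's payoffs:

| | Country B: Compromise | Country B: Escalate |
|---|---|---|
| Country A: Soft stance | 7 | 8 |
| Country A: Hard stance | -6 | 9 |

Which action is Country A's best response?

Soft stance

Compute Country A's expected payoff for each action, taking the expectation over Country B's type.
E[Soft stance] = 0.2·(7) + 0.6·(7) + 0.2·(8) = 7.2
E[Hard stance] = 0.2·(-6) + 0.6·(-6) + 0.2·(9) = -3
Best response: Soft stance (7.2 is the largest).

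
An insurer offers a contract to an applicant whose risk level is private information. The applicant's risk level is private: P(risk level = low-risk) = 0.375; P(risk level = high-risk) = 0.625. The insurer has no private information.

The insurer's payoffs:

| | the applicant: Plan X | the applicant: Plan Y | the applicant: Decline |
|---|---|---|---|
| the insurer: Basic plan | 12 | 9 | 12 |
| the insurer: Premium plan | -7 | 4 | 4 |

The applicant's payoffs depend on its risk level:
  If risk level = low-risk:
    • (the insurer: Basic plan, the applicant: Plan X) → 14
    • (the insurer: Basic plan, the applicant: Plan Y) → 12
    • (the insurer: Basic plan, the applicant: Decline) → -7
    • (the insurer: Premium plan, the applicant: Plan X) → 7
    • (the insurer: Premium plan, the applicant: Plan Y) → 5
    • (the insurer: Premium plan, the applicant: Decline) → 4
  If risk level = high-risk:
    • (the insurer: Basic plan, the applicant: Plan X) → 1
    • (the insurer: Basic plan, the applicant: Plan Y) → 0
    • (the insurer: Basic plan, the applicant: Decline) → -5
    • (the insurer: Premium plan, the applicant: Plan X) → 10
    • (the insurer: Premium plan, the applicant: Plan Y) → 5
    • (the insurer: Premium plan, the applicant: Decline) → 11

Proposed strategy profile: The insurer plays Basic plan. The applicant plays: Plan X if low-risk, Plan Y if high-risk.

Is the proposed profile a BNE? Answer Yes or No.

No

A profile is a BNE iff every type of every player is best-responding given beliefs about the other side.
The insurer plays Basic plan: E[Basic plan] = 0.375·(12) + 0.625·(9) = 10.125; E[Premium plan] = -0.125. Best-responding. ✓
The applicant (risk level low-risk), facing Basic plan: Plan X gives 14, Plan Y gives 12, Decline gives -7. Proposed Plan X is best. ✓
The applicant (risk level high-risk), facing Basic plan: Plan X gives 1, Plan Y gives 0, Decline gives -5. Proposed Plan Y is not best — profitable deviation exists. ✗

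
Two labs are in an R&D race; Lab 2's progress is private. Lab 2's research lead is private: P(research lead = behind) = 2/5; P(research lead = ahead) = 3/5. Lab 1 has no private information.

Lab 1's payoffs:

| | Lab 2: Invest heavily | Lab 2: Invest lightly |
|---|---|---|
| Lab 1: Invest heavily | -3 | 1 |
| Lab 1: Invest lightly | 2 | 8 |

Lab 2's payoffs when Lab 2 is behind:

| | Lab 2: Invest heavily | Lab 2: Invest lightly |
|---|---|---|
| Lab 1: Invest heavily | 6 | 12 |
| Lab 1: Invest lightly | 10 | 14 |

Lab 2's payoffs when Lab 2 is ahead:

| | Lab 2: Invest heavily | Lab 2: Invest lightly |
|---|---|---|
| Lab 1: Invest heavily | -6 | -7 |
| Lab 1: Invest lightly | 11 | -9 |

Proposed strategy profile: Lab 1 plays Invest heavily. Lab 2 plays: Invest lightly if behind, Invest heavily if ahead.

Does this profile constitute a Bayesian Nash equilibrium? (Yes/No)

Lab 1 plays Invest heavily: E[Invest heavily] = 2/5·(1) + 3/5·(-3) = -7/5; E[Invest lightly] = 22/5. Not best-responding. ✗
Lab 2 (research lead behind), facing Invest heavily: Invest heavily gives 6, Invest lightly gives 12. Proposed Invest lightly is best. ✓
Lab 2 (research lead ahead), facing Invest heavily: Invest heavily gives -6, Invest lightly gives -7. Proposed Invest heavily is best. ✓

No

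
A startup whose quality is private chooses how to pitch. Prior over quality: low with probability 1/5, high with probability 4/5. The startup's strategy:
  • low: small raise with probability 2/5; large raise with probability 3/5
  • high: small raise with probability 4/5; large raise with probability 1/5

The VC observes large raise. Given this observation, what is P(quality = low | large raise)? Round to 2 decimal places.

0.43

P(large raise) = (1/5)·(3/5) + (4/5)·(1/5) = 7/25
P(low | large raise) = ((1/5)·(3/5)) / (7/25) = (3/25) / (7/25) = 3/7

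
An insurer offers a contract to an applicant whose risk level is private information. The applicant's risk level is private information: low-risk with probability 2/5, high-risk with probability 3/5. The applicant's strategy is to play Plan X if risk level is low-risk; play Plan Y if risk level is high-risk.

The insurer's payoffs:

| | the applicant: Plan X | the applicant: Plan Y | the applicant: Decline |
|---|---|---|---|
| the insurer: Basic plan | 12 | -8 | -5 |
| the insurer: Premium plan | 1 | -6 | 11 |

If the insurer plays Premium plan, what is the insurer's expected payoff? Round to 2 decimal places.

E[Premium plan] = 2/5·1 + 3/5·(-6) = 2/5 + (-18/5) = -16/5

-3.20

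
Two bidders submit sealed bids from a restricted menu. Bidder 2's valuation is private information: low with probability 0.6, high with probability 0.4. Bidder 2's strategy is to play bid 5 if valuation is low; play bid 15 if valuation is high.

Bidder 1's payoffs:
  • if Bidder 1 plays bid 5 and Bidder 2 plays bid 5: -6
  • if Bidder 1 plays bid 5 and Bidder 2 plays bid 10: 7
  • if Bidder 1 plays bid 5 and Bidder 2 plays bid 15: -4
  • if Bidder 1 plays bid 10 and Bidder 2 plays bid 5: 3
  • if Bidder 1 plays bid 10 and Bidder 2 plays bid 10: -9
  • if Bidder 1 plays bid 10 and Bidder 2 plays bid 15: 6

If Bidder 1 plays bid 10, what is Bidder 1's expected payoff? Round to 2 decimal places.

4.20

E[bid 10] = 0.6·3 + 0.4·6 = 1.8 + 2.4 = 4.2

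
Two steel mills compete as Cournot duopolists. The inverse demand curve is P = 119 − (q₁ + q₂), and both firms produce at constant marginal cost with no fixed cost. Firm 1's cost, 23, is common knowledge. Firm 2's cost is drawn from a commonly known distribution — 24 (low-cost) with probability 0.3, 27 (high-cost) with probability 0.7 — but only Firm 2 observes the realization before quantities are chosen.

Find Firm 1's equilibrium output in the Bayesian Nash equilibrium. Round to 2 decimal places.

33.03

Type-c best response for Firm 2: q₂(c) = (119 − c)/2 − q₁/2.
Firm 1 maximizes expected profit; its first-order condition is 119 − 2q₁ − E[q₂] − 23 = 0.
Substituting E[q₂] and solving: E[c₂] = 26.1, so q₁ = (119 − 2·23 + 26.1)/3 = 33.0333.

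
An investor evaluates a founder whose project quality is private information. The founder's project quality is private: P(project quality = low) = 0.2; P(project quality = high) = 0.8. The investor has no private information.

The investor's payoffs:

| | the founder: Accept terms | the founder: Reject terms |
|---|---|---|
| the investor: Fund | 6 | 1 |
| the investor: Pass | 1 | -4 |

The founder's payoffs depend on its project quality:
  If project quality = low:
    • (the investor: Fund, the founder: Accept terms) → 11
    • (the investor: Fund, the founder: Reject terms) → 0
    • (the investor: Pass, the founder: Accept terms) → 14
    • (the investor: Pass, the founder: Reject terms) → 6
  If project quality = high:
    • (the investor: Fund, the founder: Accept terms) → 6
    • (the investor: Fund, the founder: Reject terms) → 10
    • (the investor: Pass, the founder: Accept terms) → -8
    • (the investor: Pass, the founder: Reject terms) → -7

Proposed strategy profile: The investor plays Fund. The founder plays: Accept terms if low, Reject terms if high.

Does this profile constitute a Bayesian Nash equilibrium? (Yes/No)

Yes

The investor plays Fund: E[Fund] = 0.2·(6) + 0.8·(1) = 2; E[Pass] = -3. Best-responding. ✓
The founder (project quality low), facing Fund: Accept terms gives 11, Reject terms gives 0. Proposed Accept terms is best. ✓
The founder (project quality high), facing Fund: Accept terms gives 6, Reject terms gives 10. Proposed Reject terms is best. ✓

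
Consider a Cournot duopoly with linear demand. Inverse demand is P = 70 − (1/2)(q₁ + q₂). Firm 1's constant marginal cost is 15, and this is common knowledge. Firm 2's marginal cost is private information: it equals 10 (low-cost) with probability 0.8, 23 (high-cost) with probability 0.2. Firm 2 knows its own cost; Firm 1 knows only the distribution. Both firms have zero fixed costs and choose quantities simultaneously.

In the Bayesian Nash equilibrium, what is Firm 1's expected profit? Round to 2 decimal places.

614.84

Type-c best response for Firm 2: q₂(c) = (70 − c) − q₁/2.
Firm 1 maximizes expected profit; its first-order condition is 70 − q₁ − (1/2)E[q₂] − 15 = 0.
Substituting E[q₂] and solving: E[c₂] = 12.6, so q₁ = (70 − 2·15 + 12.6)/(3/2) = 35.0667.
E[P] = 70 − (1/2)·(q₁ + E[q₂]) = 32.5333; Firm 1's expected profit = (E[P] − 15)·q₁ = (32.5333 − 15)·35.0667 = 614.836.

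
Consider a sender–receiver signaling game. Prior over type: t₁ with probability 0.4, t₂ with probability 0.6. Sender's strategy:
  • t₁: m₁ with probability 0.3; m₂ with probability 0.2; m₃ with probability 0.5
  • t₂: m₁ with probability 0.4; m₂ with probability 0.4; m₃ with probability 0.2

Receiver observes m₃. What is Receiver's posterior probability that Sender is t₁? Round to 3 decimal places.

0.625

P(m₃) = 0.4·0.5 + 0.6·0.2 = 0.32
P(t₁ | m₃) = (0.4·0.5) / 0.32 = 0.2 / 0.32 = 0.625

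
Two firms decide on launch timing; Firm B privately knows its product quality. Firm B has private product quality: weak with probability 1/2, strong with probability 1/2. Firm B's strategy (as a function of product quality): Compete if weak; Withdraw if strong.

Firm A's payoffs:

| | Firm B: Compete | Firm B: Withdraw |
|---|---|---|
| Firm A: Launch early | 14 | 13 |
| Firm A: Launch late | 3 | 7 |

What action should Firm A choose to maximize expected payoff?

Launch early

Compute Firm A's expected payoff for each action, taking the expectation over Firm B's type.
E[Launch early] = 1/2·(14) + 1/2·(13) = 27/2
E[Launch late] = 1/2·(3) + 1/2·(7) = 5
Best response: Launch early (27/2 is the largest).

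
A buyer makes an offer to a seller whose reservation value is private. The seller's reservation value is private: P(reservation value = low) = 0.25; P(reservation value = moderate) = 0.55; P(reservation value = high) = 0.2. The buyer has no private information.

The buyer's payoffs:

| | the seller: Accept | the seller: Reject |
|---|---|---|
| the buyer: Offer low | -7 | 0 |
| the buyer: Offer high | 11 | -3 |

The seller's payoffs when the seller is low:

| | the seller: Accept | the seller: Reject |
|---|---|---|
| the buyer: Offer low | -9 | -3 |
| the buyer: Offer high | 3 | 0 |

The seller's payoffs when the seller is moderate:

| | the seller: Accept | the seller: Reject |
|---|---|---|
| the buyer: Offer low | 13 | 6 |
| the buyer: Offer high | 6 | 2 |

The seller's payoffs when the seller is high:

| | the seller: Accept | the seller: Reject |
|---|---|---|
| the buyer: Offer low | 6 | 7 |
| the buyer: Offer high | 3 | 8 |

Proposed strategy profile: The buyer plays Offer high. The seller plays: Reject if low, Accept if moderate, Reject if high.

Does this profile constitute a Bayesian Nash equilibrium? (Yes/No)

A profile is a BNE iff every type of every player is best-responding given beliefs about the other side.
The buyer plays Offer high: E[Offer high] = 0.25·(-3) + 0.55·(11) + 0.2·(-3) = 4.7; E[Offer low] = -3.85. Best-responding. ✓
The seller (reservation value low), facing Offer high: Accept gives 3, Reject gives 0. Proposed Reject is not best — profitable deviation exists. ✗
The seller (reservation value moderate), facing Offer high: Accept gives 6, Reject gives 2. Proposed Accept is best. ✓
The seller (reservation value high), facing Offer high: Accept gives 3, Reject gives 8. Proposed Reject is best. ✓

No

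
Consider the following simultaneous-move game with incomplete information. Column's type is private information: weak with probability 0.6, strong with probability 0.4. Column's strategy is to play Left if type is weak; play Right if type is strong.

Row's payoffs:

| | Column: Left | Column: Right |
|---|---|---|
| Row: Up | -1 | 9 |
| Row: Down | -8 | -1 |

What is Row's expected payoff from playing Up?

E[Up] = 0.6·(-1) + 0.4·9 = (-0.6) + 3.6 = 3

3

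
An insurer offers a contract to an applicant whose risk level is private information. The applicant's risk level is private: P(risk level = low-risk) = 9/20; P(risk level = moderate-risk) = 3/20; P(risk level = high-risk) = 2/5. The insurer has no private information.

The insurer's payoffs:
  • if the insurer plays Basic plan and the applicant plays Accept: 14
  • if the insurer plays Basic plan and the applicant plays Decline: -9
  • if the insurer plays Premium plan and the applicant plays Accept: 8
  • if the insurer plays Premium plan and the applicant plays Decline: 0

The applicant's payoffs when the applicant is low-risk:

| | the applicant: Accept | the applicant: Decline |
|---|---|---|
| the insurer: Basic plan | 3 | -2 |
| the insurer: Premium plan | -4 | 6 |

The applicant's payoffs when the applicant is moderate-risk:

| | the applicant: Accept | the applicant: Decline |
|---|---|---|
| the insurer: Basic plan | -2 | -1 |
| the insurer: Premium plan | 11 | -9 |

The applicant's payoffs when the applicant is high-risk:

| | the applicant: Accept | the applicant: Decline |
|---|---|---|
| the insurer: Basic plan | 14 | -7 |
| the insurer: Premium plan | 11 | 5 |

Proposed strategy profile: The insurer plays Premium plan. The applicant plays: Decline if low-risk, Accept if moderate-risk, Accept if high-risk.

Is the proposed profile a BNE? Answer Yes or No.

A profile is a BNE iff every type of every player is best-responding given beliefs about the other side.
The insurer plays Premium plan: E[Premium plan] = 9/20·(0) + 3/20·(8) + 2/5·(8) = 22/5; E[Basic plan] = 73/20. Best-responding. ✓
The applicant (risk level low-risk), facing Premium plan: Accept gives -4, Decline gives 6. Proposed Decline is best. ✓
The applicant (risk level moderate-risk), facing Premium plan: Accept gives 11, Decline gives -9. Proposed Accept is best. ✓
The applicant (risk level high-risk), facing Premium plan: Accept gives 11, Decline gives 5. Proposed Accept is best. ✓

Yes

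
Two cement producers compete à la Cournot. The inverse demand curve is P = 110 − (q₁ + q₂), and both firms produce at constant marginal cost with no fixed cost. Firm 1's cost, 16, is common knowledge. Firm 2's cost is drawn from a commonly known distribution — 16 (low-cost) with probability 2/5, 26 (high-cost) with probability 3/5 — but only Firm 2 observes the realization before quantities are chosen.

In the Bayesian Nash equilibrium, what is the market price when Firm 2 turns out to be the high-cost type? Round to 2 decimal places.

51.33

Type-c best response for Firm 2: q₂(c) = (110 − c)/2 − q₁/2.
Firm 1 maximizes expected profit; its first-order condition is 110 − 2q₁ − E[q₂] − 16 = 0.
Substituting E[q₂] and solving: E[c₂] = 22, so q₁ = (110 − 2·16 + 22)/3 = 33.3333.
q₂(high-cost) = 25.3333, so P = 110 − (33.3333 + 25.3333) = 51.3333.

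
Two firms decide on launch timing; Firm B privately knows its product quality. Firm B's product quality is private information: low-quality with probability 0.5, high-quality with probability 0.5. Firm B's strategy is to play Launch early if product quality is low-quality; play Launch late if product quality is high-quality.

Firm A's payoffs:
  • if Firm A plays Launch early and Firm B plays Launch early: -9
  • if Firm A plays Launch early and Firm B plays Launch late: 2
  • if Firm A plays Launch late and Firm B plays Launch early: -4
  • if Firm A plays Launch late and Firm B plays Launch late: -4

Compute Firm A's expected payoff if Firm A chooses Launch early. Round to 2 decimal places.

E[Launch early] = 0.5·(-9) + 0.5·2 = (-4.5) + 1 = -3.5

-3.50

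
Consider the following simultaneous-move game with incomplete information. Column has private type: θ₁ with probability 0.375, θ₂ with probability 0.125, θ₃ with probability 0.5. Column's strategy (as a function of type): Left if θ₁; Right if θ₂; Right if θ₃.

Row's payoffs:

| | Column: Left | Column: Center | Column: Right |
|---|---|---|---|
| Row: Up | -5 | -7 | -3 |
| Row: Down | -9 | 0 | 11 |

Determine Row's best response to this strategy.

Down

E[Up] = 0.375·(-5) + 0.125·(-3) + 0.5·(-3) = -3.75
E[Down] = 0.375·(-9) + 0.125·(11) + 0.5·(11) = 3.5
Best response: Down (3.5 is the largest).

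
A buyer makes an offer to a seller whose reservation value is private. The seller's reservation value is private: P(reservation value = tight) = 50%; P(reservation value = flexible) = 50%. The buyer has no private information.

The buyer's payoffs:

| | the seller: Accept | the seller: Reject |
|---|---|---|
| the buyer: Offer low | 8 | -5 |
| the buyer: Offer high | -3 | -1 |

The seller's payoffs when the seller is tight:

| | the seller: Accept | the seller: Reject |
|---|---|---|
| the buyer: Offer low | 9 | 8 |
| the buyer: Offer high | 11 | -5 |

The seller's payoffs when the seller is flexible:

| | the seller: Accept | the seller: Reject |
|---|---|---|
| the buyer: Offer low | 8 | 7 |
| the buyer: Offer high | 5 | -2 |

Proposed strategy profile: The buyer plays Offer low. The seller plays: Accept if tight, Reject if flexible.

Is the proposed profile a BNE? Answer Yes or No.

A profile is a BNE iff every type of every player is best-responding given beliefs about the other side.
The buyer plays Offer low: E[Offer low] = 0.5·(8) + 0.5·(-5) = 1.5; E[Offer high] = -2. Best-responding. ✓
The seller (reservation value tight), facing Offer low: Accept gives 9, Reject gives 8. Proposed Accept is best. ✓
The seller (reservation value flexible), facing Offer low: Accept gives 8, Reject gives 7. Proposed Reject is not best — profitable deviation exists. ✗

No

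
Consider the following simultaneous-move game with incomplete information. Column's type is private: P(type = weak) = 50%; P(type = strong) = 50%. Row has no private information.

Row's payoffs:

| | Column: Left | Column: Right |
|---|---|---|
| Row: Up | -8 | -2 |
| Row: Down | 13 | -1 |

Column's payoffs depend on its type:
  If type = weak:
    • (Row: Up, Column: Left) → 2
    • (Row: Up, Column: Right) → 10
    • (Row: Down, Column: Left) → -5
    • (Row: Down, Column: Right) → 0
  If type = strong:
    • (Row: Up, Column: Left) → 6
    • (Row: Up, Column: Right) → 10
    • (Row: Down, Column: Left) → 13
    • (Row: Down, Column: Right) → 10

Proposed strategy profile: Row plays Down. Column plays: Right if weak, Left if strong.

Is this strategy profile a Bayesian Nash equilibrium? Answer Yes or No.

Row plays Down: E[Down] = 0.5·(-1) + 0.5·(13) = 6; E[Up] = -5. Best-responding. ✓
Column (type weak), facing Down: Left gives -5, Right gives 0. Proposed Right is best. ✓
Column (type strong), facing Down: Left gives 13, Right gives 10. Proposed Left is best. ✓

Yes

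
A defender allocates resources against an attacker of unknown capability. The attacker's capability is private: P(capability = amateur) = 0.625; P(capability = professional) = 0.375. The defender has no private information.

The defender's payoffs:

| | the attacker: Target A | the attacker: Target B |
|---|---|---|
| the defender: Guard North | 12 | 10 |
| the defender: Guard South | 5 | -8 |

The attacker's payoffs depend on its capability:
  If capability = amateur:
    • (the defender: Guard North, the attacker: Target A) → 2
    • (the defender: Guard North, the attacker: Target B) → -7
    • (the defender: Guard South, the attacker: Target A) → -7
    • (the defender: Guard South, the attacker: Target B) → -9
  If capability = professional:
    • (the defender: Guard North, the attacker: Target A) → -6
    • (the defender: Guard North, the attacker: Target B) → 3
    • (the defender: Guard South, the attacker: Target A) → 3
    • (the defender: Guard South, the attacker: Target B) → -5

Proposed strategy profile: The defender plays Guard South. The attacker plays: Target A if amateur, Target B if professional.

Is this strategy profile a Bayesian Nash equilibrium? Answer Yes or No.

No

The defender plays Guard South: E[Guard South] = 0.625·(5) + 0.375·(-8) = 0.125; E[Guard North] = 11.25. Not best-responding. ✗
The attacker (capability amateur), facing Guard South: Target A gives -7, Target B gives -9. Proposed Target A is best. ✓
The attacker (capability professional), facing Guard South: Target A gives 3, Target B gives -5. Proposed Target B is not best — profitable deviation exists. ✗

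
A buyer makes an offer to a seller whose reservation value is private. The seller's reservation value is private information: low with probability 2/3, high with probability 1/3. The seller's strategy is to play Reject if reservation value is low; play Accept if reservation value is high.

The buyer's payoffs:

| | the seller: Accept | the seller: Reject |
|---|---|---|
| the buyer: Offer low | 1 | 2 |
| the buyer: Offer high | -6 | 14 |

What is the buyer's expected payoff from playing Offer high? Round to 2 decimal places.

7.33

E[Offer high] = 2/3·14 + 1/3·(-6) = 28/3 + (-2) = 22/3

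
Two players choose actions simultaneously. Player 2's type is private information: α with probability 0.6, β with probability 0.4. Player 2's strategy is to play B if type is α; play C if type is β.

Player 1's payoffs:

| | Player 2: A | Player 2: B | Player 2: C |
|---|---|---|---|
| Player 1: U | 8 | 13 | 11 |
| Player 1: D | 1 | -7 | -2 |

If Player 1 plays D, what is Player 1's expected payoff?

-5

E[D] = 0.6·(-7) + 0.4·(-2) = (-4.2) + (-0.8) = -5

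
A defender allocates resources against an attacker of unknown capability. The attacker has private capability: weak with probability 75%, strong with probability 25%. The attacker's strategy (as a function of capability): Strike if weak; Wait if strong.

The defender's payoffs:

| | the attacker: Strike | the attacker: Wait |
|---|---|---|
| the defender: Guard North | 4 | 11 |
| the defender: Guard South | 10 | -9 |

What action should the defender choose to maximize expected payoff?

Guard North

E[Guard North] = 0.75·(4) + 0.25·(11) = 5.75
E[Guard South] = 0.75·(10) + 0.25·(-9) = 5.25
Best response: Guard North (5.75 is the largest).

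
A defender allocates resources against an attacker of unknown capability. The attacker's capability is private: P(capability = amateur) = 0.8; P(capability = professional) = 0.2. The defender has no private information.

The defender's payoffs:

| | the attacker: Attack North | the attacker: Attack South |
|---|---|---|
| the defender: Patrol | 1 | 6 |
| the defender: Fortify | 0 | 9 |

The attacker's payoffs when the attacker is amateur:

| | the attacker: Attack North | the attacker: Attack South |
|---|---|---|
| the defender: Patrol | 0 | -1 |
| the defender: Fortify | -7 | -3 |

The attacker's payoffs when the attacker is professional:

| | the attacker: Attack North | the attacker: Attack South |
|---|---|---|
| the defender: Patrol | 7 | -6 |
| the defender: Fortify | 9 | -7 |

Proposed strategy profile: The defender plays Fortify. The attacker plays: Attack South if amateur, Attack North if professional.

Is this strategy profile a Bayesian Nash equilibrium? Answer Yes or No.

Yes

The defender plays Fortify: E[Fortify] = 0.8·(9) + 0.2·(0) = 7.2; E[Patrol] = 5. Best-responding. ✓
The attacker (capability amateur), facing Fortify: Attack North gives -7, Attack South gives -3. Proposed Attack South is best. ✓
The attacker (capability professional), facing Fortify: Attack North gives 9, Attack South gives -7. Proposed Attack North is best. ✓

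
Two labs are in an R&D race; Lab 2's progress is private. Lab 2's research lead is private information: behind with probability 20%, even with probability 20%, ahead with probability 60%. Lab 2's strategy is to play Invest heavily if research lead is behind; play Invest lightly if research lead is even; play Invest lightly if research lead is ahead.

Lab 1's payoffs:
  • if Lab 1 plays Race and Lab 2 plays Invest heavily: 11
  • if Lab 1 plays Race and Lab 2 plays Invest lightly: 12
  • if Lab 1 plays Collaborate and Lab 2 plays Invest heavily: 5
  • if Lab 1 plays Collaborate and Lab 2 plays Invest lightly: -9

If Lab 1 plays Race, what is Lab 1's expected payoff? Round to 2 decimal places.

11.80

Take the expectation over Lab 2's research lead, weighting each type's action by its prior probability.
E[Race] = 0.2·11 + 0.2·12 + 0.6·12 = 2.2 + 2.4 + 7.2 = 11.8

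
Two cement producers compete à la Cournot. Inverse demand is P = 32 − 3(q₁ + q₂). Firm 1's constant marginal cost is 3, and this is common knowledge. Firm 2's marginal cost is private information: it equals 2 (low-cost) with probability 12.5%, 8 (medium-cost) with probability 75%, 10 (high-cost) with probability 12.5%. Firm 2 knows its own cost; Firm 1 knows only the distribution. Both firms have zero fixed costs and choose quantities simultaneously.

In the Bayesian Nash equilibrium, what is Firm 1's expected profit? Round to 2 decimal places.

41.56

Firm 2 with cost c maximizes (32 − 3(q₁+q₂) − c)·q₂, giving q₂(c) = (32 − c − 3q₁)/6.
E[c₂] = 0.125·2 + 0.75·8 + 0.125·10 = 7.5
Firm 1's FOC against E[q₂] yields q₁ = (32 − 2·3 + E[c₂])/9 = (32 − 6 + 7.5)/9 = 3.72222.
E[P] = 32 − 3·(q₁ + E[q₂]) = 14.1667; Firm 1's expected profit = (E[P] − 3)·q₁ = (14.1667 − 3)·3.72222 = 41.5648.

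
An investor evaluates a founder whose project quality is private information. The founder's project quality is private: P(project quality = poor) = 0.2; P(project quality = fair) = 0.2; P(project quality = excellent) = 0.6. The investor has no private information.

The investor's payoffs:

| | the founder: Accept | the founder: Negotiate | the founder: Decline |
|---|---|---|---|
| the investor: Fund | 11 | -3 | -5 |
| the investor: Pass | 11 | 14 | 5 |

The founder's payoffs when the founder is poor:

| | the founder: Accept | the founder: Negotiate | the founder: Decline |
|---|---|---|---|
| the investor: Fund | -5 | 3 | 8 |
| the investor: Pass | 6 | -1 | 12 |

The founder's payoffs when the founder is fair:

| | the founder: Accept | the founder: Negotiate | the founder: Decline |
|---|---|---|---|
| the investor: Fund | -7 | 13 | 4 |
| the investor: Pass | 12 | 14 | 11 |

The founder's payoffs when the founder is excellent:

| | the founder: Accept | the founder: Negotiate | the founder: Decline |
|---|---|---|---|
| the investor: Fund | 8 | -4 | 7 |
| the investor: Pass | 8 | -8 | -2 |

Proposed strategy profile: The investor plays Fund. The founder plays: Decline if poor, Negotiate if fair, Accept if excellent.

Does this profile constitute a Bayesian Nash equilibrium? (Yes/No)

No

The investor plays Fund: E[Fund] = 0.2·(-5) + 0.2·(-3) + 0.6·(11) = 5; E[Pass] = 10.4. Not best-responding. ✗
The founder (project quality poor), facing Fund: Accept gives -5, Negotiate gives 3, Decline gives 8. Proposed Decline is best. ✓
The founder (project quality fair), facing Fund: Accept gives -7, Negotiate gives 13, Decline gives 4. Proposed Negotiate is best. ✓
The founder (project quality excellent), facing Fund: Accept gives 8, Negotiate gives -4, Decline gives 7. Proposed Accept is best. ✓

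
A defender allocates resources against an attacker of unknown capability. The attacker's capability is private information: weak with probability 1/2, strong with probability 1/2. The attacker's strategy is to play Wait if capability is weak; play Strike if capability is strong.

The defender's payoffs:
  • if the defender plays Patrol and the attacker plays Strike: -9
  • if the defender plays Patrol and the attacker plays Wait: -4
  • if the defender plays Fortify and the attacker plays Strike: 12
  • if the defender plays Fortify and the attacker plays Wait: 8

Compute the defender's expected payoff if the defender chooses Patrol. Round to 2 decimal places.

E[Patrol] = 1/2·(-4) + 1/2·(-9) = (-2) + (-9/2) = -13/2

-6.50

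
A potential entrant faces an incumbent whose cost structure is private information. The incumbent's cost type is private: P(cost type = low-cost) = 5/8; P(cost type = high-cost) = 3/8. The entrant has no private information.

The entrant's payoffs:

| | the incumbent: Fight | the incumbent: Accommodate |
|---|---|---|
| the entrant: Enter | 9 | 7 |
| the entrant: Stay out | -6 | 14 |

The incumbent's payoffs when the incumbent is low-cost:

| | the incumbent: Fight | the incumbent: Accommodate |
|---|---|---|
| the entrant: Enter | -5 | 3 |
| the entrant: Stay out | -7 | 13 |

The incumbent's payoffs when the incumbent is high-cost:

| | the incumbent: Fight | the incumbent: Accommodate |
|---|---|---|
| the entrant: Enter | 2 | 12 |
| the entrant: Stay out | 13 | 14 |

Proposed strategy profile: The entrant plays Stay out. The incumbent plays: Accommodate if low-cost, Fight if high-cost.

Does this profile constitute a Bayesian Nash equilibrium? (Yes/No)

The entrant plays Stay out: E[Stay out] = 5/8·(14) + 3/8·(-6) = 13/2; E[Enter] = 31/4. Not best-responding. ✗
The incumbent (cost type low-cost), facing Stay out: Fight gives -7, Accommodate gives 13. Proposed Accommodate is best. ✓
The incumbent (cost type high-cost), facing Stay out: Fight gives 13, Accommodate gives 14. Proposed Fight is not best — profitable deviation exists. ✗

No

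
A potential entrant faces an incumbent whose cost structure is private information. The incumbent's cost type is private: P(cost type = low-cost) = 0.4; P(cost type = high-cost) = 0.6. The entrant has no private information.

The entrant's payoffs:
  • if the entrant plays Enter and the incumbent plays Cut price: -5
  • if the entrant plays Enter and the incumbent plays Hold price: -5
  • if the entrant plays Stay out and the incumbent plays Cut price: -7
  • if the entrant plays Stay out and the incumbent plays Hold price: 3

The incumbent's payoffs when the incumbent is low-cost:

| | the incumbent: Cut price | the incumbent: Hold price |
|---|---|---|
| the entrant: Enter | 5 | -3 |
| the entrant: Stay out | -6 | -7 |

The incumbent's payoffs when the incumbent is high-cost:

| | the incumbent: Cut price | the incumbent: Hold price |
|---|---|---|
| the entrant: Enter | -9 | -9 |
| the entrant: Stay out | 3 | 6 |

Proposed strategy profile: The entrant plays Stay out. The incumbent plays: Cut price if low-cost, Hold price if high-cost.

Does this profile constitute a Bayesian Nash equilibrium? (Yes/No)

The entrant plays Stay out: E[Stay out] = 0.4·(-7) + 0.6·(3) = -1; E[Enter] = -5. Best-responding. ✓
The incumbent (cost type low-cost), facing Stay out: Cut price gives -6, Hold price gives -7. Proposed Cut price is best. ✓
The incumbent (cost type high-cost), facing Stay out: Cut price gives 3, Hold price gives 6. Proposed Hold price is best. ✓

Yes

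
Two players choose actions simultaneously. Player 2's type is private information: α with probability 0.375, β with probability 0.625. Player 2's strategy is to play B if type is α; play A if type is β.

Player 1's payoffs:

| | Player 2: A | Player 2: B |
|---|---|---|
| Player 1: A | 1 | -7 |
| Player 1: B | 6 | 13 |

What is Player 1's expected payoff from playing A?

E[A] = 0.375·(-7) + 0.625·1 = (-2.625) + 0.625 = -2

-2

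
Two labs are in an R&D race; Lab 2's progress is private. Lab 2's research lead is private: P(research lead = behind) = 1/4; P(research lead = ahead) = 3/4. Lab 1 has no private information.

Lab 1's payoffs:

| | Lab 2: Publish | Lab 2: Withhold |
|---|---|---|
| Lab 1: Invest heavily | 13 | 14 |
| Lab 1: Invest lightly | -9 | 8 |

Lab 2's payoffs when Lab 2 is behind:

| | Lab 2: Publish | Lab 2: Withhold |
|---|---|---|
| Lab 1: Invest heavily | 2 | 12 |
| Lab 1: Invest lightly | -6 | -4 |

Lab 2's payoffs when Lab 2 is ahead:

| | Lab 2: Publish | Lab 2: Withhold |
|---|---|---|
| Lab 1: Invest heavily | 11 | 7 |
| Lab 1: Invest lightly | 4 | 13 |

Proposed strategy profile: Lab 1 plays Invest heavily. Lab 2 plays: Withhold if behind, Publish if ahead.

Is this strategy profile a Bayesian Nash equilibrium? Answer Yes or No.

A profile is a BNE iff every type of every player is best-responding given beliefs about the other side.
Lab 1 plays Invest heavily: E[Invest heavily] = 1/4·(14) + 3/4·(13) = 53/4; E[Invest lightly] = -19/4. Best-responding. ✓
Lab 2 (research lead behind), facing Invest heavily: Publish gives 2, Withhold gives 12. Proposed Withhold is best. ✓
Lab 2 (research lead ahead), facing Invest heavily: Publish gives 11, Withhold gives 7. Proposed Publish is best. ✓

Yes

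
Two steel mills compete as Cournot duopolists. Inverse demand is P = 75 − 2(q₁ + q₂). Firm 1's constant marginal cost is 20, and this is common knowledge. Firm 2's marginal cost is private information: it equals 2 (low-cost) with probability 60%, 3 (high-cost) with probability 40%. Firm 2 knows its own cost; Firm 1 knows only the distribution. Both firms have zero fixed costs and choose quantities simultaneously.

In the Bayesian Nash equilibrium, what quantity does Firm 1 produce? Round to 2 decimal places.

Firm 2 with cost c maximizes (75 − 2(q₁+q₂) − c)·q₂, giving q₂(c) = (75 − c − 2q₁)/4.
E[c₂] = 0.6·2 + 0.4·3 = 2.4
Firm 1's FOC against E[q₂] yields q₁ = (75 − 2·20 + E[c₂])/6 = (75 − 40 + 2.4)/6 = 6.23333.

6.23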